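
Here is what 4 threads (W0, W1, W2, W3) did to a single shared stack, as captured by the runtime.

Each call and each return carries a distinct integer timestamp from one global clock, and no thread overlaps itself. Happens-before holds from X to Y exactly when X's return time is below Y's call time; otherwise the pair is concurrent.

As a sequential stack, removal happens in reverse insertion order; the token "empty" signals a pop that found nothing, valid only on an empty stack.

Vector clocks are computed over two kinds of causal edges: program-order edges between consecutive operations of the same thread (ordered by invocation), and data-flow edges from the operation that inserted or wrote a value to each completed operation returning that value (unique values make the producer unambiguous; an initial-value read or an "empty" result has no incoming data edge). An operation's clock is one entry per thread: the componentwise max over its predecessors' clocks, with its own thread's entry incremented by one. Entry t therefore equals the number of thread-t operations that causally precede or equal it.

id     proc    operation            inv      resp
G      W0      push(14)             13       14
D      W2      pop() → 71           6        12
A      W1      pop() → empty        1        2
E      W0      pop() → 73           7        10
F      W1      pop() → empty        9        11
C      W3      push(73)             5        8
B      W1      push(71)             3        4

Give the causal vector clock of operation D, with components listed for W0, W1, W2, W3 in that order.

C, invoked 5, has no incoming edges; only W3's bump applies → (0, 0, 0, 1)
A, invoked 1, has no incoming edges; only W1's bump applies → (0, 1, 0, 0)
merge at B (invoked 3): VC(A)=(0, 1, 0, 0), own-thread bump on W1 → (0, 2, 0, 0)
merge at E (invoked 7): VC(C)=(0, 0, 0, 1), own-thread bump on W0 → (1, 0, 0, 1)
merge at D (invoked 6): VC(B)=(0, 2, 0, 0), own-thread bump on W2 → (0, 2, 1, 0)
merge at F (invoked 9): VC(B)=(0, 2, 0, 0), own-thread bump on W1 → (0, 3, 0, 0)
merge at G (invoked 13): VC(E)=(1, 0, 0, 1), own-thread bump on W0 → (2, 0, 0, 1)
target: VC(D) = (0, 2, 1, 0)

(0, 2, 1, 0)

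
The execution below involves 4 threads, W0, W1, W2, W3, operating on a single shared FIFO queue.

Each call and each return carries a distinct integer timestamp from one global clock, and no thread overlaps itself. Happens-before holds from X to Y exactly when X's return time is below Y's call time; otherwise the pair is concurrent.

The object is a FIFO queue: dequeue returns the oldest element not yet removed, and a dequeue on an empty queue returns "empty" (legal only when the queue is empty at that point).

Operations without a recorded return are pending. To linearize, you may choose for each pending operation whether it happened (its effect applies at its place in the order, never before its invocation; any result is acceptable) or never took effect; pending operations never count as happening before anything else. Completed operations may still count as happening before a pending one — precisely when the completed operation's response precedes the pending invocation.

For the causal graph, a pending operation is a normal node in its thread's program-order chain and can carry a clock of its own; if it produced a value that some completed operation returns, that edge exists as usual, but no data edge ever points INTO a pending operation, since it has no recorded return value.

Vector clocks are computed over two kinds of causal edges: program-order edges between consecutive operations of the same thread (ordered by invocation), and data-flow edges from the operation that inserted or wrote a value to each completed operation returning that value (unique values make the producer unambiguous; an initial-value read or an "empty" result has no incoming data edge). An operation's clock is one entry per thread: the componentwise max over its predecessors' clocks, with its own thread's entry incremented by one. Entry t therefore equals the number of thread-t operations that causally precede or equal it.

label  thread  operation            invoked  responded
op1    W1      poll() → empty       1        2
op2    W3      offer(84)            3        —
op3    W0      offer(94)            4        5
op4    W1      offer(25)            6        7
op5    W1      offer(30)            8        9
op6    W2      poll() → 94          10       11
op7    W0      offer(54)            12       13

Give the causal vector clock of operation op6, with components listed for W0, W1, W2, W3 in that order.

op2, invoked 3, has no incoming edges; only W3's bump applies → (0, 0, 0, 1)
op1, invoked 1, has no incoming edges; only W1's bump applies → (0, 1, 0, 0)
op3, invoked 4, has no incoming edges; only W0's bump applies → (1, 0, 0, 0)
invoked at 6, op4 merges VC(op1)=(0, 1, 0, 0) and bumps W1's slot → (0, 2, 0, 0)
invoked at 10, op6 merges VC(op3)=(1, 0, 0, 0) and bumps W2's slot → (1, 0, 1, 0)
invoked at 12, op7 merges VC(op3)=(1, 0, 0, 0) and bumps W0's slot → (2, 0, 0, 0)
invoked at 8, op5 merges VC(op4)=(0, 2, 0, 0) and bumps W1's slot → (0, 3, 0, 0)
target: VC(op6) = (1, 0, 1, 0)

(1, 0, 1, 0)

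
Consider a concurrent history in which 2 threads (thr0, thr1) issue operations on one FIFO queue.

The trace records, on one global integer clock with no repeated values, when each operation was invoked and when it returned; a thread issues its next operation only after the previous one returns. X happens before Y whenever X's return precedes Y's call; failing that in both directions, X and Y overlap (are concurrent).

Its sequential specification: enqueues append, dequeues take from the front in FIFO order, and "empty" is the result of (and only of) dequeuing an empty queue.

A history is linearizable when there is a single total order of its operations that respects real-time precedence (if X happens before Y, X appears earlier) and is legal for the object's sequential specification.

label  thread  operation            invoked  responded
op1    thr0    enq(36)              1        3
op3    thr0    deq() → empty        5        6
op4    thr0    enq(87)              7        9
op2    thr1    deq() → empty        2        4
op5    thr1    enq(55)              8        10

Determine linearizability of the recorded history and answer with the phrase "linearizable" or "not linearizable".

cut after 5 events: linearizable; cut after 6 events (op3 responds, time 6): not linearizable
real-time-consistent orders of the 3 completed operations: 2 — all fail the FIFO queue replay
take op1, op2, op3: step 2 already fails, because op2 deq() → empty cannot occur there
take op2, op1, op3: step 3 already fails, because op3 deq() → empty cannot occur there

not linearizable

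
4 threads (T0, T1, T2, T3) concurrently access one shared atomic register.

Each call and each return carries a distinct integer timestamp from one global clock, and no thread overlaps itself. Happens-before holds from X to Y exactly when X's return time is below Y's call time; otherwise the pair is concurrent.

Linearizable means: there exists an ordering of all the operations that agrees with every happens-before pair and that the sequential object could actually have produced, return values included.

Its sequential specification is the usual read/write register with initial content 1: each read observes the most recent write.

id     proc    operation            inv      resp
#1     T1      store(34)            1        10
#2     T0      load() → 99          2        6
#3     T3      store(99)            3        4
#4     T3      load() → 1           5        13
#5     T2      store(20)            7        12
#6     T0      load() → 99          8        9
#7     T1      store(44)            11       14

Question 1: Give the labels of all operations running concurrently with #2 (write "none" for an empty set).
#1, #3, #4

#2 spans [2,6]: anything still running between times 2 and 6 counts as concurrent
#1 [1,10]: concurrent
#3 [3,4]: concurrent
#4 [5,13]: concurrent
#5 [7,12]: after
#6 [8,9]: after
#7 [11,14]: after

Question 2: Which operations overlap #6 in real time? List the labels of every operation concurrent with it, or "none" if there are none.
#1, #4, #5

#6 spans [8,9]; an op avoiding the whole window 8..9 is ordered, any other is concurrent
#1 [1,10]: concurrent
#2 [2,6]: before
#3 [3,4]: before
#4 [5,13]: concurrent
#5 [7,12]: concurrent
#7 [11,14]: after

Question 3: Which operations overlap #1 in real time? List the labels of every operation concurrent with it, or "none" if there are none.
#2, #3, #4, #5, #6

overlap test against #1 [1,10]: concurrent iff the interval meets 1..10
#2 [2,6]: concurrent
#3 [3,4]: concurrent
#4 [5,13]: concurrent
#5 [7,12]: concurrent
#6 [8,9]: concurrent
#7 [11,14]: after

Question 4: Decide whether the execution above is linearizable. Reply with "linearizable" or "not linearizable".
not linearizable

prefix check: 1..12 passes, 1..13 fails once #4's time-13 response joins
no legal order exists: 84 real-time-consistent candidates over 6 completed atomic register operations, all rejected
completion choices over the 1 pending operation (#7) were checked; none helps
for example #1, #2, #3, #4, #5, #6 (pending dropped) fails at step 2: #2 load() → 99 is not legal there
for example #1, #2, #3, #4, #6, #5 (pending dropped) fails at step 2: #2 load() → 99 is not legal there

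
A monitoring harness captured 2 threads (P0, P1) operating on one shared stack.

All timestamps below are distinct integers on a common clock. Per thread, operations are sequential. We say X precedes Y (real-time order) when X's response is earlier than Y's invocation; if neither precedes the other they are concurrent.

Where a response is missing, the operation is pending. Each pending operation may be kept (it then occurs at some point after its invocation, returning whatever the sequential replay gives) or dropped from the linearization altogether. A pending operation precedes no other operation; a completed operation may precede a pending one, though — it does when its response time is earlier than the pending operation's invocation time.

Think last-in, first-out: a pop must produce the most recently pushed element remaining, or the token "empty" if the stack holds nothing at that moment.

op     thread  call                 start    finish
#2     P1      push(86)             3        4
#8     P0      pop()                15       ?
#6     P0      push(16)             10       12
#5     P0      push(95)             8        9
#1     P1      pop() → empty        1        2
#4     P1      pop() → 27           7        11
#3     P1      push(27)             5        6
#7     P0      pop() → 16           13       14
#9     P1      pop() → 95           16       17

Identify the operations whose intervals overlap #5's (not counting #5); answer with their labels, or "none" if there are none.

overlap test against #5 [8,9]: concurrent iff the interval meets 8..9
#1 [1,2]: before
#2 [3,4]: before
#3 [5,6]: before
#4 [7,11]: concurrent
#6 [10,12]: after
#7 [13,14]: after
#8 [15,…): after
#9 [16,17]: after

#4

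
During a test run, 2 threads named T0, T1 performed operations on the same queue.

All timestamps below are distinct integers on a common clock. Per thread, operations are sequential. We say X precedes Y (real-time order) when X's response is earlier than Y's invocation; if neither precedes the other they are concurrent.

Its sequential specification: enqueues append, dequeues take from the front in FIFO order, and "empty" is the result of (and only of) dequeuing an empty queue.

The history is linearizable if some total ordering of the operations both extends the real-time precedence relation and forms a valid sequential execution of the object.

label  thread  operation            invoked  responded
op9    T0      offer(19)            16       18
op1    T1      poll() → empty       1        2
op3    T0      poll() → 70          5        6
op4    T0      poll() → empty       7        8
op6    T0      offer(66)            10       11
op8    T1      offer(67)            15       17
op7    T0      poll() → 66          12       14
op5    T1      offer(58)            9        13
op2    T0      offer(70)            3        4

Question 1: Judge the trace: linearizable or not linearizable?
a witness: op1, op2, op3, op4, op6, op5, op7, op8, op9
1. op1 poll() → empty, leaving queue <>
2. op2 offer(70), leaving queue <70>
3. op3 poll() → 70, leaving queue <>
4. op4 poll() → empty, leaving queue <>
5. op6 offer(66), leaving queue <66>
6. op5 offer(58), leaving queue <66,58>
7. op7 poll() → 66, leaving queue <58>
8. op8 offer(67), leaving queue <58,67>
9. op9 offer(19), leaving queue <58,67,19>

linearizable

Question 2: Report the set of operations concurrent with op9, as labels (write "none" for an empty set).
op9 runs from 16 to 18; window-overlapping ops are concurrent
op1 [1,2]: before
op2 [3,4]: before
op3 [5,6]: before
op4 [7,8]: before
op5 [9,13]: before
op6 [10,11]: before
op7 [12,14]: before
op8 [15,17]: concurrent

op8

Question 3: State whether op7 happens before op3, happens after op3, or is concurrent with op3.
op7 spans [12,14], op3 spans [5,6]
resp(op3)=6 < inv(op7)=12

after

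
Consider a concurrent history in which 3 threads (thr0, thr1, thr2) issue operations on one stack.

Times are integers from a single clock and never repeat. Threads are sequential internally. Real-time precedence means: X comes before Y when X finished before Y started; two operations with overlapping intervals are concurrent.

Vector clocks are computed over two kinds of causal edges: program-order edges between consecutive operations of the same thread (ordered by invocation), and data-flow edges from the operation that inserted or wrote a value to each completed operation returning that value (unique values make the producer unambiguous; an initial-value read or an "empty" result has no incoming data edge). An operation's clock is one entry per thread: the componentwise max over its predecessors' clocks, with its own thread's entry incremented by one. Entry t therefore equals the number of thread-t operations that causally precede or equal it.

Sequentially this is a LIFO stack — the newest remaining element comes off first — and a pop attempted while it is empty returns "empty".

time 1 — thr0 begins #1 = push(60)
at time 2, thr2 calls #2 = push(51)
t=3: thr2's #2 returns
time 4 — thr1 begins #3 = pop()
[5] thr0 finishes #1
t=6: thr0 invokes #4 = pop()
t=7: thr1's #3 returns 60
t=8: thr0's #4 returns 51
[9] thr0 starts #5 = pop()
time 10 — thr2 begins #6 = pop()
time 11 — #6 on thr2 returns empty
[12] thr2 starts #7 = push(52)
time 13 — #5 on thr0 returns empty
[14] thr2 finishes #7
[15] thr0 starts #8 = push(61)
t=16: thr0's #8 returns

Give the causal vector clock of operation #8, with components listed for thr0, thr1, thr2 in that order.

no predecessors for #2 (invoked 2): thr2 increments from zero → (0, 0, 1)
no predecessors for #1 (invoked 1): thr0 increments from zero → (1, 0, 0)
from VC(#2)=(0, 0, 1), #6 (invoked 10) maxes components and bumps thr2 → (0, 0, 2)
from VC(#1)=(1, 0, 0), #3 (invoked 4) maxes components and bumps thr1 → (1, 1, 0)
from VC(#6)=(0, 0, 2), #7 (invoked 12) maxes components and bumps thr2 → (0, 0, 3)
from VC(#1)=(1, 0, 0), VC(#2)=(0, 0, 1), #4 (invoked 6) maxes components and bumps thr0 → (2, 0, 1)
from VC(#4)=(2, 0, 1), #5 (invoked 9) maxes components and bumps thr0 → (3, 0, 1)
from VC(#5)=(3, 0, 1), #8 (invoked 15) maxes components and bumps thr0 → (4, 0, 1)
target: VC(#8) = (4, 0, 1)

(4, 0, 1)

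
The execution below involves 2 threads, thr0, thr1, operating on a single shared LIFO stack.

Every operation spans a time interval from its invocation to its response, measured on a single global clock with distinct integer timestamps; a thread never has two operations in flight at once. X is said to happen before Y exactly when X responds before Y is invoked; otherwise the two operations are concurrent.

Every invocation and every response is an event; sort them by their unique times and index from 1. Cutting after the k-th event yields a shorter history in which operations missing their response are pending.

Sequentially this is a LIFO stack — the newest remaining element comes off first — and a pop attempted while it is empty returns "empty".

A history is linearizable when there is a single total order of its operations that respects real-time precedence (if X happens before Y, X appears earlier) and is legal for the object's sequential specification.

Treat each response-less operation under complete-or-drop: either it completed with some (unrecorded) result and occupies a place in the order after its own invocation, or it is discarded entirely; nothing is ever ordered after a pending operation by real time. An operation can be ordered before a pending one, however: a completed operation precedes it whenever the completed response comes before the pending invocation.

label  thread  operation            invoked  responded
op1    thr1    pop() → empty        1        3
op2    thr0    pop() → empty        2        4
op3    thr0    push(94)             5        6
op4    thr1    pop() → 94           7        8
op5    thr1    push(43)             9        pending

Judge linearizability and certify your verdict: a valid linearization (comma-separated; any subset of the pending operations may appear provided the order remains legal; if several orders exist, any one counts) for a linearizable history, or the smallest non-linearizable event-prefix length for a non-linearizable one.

1. op1 pop() → empty, leaving stack <>
2. op2 pop() → empty, leaving stack <>
3. op3 push(94), leaving stack <94>
4. op4 pop() → 94, leaving stack <>

linearizable — witness: op1, op2, op3, op4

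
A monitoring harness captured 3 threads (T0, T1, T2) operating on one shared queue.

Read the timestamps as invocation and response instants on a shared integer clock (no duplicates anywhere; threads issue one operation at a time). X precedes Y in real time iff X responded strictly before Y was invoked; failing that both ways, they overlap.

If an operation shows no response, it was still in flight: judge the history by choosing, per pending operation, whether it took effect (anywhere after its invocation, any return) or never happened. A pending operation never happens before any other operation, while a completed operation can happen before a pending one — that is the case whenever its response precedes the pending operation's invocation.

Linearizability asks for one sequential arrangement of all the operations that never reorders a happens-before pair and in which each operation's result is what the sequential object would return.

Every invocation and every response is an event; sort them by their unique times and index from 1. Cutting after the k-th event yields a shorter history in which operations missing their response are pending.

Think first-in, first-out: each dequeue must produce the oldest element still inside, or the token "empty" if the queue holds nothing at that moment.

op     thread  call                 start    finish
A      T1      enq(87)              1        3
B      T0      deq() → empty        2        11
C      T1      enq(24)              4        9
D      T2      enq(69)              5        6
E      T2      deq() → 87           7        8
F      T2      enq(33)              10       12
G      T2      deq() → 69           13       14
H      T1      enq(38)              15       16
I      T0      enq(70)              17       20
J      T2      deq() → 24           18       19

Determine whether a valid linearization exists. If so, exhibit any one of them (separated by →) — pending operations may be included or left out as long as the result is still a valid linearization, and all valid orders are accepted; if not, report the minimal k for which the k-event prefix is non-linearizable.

1. B deq() → empty, leaving queue <>
2. A enq(87), leaving queue <87>
3. D enq(69), leaving queue <87,69>
4. C enq(24), leaving queue <87,69,24>
5. E deq() → 87, leaving queue <69,24>
6. F enq(33), leaving queue <69,24,33>
7. G deq() → 69, leaving queue <24,33>
8. H enq(38), leaving queue <24,33,38>
9. I enq(70), leaving queue <24,33,38,70>
10. J deq() → 24, leaving queue <33,38,70>

linearizable — witness: B → A → D → C → E → F → G → H → I → J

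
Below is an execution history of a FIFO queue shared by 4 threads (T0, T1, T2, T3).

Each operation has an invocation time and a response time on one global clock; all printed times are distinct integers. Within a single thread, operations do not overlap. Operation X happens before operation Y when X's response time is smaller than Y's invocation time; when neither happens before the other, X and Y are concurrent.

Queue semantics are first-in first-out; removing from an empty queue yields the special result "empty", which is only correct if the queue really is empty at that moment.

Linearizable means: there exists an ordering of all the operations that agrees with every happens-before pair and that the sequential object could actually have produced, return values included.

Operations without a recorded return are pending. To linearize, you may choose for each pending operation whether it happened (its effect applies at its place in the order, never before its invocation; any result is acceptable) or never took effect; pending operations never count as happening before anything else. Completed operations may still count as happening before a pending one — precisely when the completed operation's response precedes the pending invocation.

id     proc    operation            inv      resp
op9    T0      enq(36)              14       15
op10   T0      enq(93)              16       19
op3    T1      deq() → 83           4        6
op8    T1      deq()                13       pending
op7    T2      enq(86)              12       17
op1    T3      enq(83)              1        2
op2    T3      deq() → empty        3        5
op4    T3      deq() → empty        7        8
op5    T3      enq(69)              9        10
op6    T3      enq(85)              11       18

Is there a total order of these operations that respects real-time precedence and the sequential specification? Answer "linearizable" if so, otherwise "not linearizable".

witness order: op1, op3, op2, op4, op5, op6, op7, op8, op9, op10
after step 1 (op1 enq(83)): queue <83>
after step 2 (op3 deq() → 83): queue <>
after step 3 (op2 deq() → empty): queue <>
after step 4 (op4 deq() → empty): queue <>
after step 5 (op5 enq(69)): queue <69>
after step 6 (op6 enq(85)): queue <69,85>
after step 7 (op7 enq(86)): queue <69,85,86>
after step 8 (op8 deq() (pending, included)): queue <85,86>
after step 9 (op9 enq(36)): queue <85,86,36>
after step 10 (op10 enq(93)): queue <85,86,36,93>

linearizable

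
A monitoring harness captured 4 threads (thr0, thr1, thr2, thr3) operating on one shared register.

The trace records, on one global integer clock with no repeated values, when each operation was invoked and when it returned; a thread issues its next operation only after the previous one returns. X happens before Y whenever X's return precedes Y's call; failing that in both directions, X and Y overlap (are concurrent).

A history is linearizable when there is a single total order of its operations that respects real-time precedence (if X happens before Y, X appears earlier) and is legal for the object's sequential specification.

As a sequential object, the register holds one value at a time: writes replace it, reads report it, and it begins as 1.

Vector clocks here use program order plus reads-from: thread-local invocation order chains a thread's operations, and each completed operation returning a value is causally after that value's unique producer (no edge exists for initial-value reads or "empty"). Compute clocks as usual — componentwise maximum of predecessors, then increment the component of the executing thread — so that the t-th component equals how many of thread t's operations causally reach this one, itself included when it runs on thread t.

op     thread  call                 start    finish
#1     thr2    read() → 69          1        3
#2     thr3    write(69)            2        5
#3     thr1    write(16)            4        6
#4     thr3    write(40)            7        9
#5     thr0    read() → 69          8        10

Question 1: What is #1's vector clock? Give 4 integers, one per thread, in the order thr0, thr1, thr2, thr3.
(0, 0, 1, 1)

root op #2, invoked 2: fresh clock plus thr3's own tick → (0, 0, 0, 1)
root op #3, invoked 4: fresh clock plus thr1's own tick → (0, 1, 0, 0)
#4 (invocation 7): componentwise max over VC(#2)=(0, 0, 0, 1), +1 at thr3, giving (0, 0, 0, 2)
#1 (invocation 1): componentwise max over VC(#2)=(0, 0, 0, 1), +1 at thr2, giving (0, 0, 1, 1)
#5 (invocation 8): componentwise max over VC(#2)=(0, 0, 0, 1), +1 at thr0, giving (1, 0, 0, 1)
target: VC(#1) = (0, 0, 1, 1)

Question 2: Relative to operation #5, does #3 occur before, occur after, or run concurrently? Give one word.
before

#3 spans [4,6], #5 spans [8,10]
resp(#3)=6 < inv(#5)=8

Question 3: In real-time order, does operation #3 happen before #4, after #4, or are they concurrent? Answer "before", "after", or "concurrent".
before

#3 spans [4,6], #4 spans [7,9]
resp(#3)=6 < inv(#4)=7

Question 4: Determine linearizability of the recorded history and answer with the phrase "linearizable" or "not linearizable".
not linearizable

the violation lands at event 10, #5's response at time 10: events 1..9 linearize, events 1..10 do not
the 5 completed operations admit 6 real-time orders; each fails the register replay
one such order, #1, #2, #3, #4, #5, breaks at step 1 where #1 read() → 69 is illegal
one such order, #1, #2, #3, #5, #4, breaks at step 1 where #1 read() → 69 is illegal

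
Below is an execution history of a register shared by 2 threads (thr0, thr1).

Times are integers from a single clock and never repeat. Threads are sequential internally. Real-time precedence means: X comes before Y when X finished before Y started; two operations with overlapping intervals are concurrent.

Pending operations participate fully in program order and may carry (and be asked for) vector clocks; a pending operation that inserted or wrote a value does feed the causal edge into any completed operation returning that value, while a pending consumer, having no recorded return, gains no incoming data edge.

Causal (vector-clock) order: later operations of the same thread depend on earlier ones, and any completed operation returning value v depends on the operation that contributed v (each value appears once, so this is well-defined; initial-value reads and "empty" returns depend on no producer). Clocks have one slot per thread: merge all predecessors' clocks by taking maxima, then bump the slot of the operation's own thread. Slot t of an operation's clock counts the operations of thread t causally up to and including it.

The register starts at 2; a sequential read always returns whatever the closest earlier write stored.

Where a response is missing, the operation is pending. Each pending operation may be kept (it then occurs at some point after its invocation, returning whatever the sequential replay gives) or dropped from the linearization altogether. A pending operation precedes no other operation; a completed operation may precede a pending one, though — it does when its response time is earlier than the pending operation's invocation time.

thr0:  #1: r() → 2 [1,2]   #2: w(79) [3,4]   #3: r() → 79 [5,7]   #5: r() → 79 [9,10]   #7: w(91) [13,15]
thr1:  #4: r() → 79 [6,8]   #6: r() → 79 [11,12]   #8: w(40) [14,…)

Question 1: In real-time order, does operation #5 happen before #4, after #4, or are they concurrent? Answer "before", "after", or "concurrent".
#5 spans [9,10], #4 spans [6,8]
resp(#4)=8 < inv(#5)=9

after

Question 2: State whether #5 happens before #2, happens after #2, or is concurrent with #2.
#5 spans [9,10], #2 spans [3,4]
resp(#2)=4 < inv(#5)=9

after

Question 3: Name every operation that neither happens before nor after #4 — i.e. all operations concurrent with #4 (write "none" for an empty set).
overlap test against #4 [6,8]: concurrent iff the interval meets 6..8
#1 [1,2]: before
#2 [3,4]: before
#3 [5,7]: concurrent
#5 [9,10]: after
#6 [11,12]: after
#7 [13,15]: after
#8 [14,…): after

#3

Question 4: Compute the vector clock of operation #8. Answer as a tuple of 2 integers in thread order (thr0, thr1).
no predecessors for #1 (invoked 1): thr0 increments from zero → (1, 0)
VC(#2, invoked at 3): max of VC(#1)=(1, 0), then +1 on thread thr0 → (2, 0)
VC(#4, invoked at 6): max of VC(#2)=(2, 0), then +1 on thread thr1 → (2, 1)
VC(#3, invoked at 5): max of VC(#2)=(2, 0), then +1 on thread thr0 → (3, 0)
VC(#6, invoked at 11): max of VC(#2)=(2, 0), VC(#4)=(2, 1), then +1 on thread thr1 → (2, 2)
VC(#5, invoked at 9): max of VC(#2)=(2, 0), VC(#3)=(3, 0), then +1 on thread thr0 → (4, 0)
VC(#8, invoked at 14): max of VC(#6)=(2, 2), then +1 on thread thr1 → (2, 3)
VC(#7, invoked at 13): max of VC(#5)=(4, 0), then +1 on thread thr0 → (5, 0)
target: VC(#8) = (2, 3)

(2, 3)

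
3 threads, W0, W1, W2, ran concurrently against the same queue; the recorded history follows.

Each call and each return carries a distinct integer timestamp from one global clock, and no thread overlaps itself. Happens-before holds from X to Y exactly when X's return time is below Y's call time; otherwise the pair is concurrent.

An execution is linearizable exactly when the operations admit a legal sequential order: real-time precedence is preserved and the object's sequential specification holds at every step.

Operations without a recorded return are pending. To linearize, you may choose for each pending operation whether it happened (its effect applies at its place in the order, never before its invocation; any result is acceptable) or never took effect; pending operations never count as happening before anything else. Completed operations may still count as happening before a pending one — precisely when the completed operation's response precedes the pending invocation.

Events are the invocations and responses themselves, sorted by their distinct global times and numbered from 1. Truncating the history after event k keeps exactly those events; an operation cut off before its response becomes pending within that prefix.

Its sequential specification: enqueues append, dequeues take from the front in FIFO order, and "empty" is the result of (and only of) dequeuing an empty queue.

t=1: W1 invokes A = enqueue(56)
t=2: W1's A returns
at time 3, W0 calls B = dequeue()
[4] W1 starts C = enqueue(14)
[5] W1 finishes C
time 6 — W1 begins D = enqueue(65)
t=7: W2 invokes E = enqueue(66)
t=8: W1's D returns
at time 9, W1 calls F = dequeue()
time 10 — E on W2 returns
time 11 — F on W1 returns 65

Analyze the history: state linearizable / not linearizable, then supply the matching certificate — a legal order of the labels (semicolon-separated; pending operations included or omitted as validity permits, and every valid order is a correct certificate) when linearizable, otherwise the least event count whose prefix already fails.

already the first 11 events (up to F's response at time 11) admit no linearization; the first 10 still do
checked exhaustively: 3 real-time-consistent orders of 5 completed operations, zero legal queue replays
no escape via the 1 pending operation (B): every completion choice fails
for example A, C, D, E, F (pending dropped) fails at step 5: F dequeue() → 65 is not legal there
for example A, C, D, F, E (pending dropped) fails at step 4: F dequeue() → 65 is not legal there

not linearizable — minimal violating prefix: 11 events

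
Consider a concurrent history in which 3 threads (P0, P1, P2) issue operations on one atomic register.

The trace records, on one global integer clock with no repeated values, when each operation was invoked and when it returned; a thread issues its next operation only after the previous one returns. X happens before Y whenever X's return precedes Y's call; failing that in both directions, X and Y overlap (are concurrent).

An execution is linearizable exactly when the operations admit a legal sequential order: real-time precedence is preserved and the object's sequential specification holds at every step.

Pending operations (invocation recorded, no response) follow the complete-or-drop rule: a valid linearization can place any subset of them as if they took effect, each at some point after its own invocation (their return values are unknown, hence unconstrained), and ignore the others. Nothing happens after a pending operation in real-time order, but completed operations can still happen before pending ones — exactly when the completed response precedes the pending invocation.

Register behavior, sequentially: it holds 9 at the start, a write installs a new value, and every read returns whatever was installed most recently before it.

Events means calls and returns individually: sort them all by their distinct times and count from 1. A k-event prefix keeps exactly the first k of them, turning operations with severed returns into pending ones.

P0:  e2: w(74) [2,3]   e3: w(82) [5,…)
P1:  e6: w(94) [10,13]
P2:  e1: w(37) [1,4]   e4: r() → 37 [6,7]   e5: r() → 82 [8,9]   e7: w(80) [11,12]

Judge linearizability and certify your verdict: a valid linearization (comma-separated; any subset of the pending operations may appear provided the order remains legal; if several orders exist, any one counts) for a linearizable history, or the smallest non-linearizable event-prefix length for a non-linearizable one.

1. e2 w(74), leaving value 74
2. e1 w(37), leaving value 37
3. e4 r() → 37, leaving value 37
4. e3 w(82) (pending, included), leaving value 82
5. e5 r() → 82, leaving value 82
6. e6 w(94), leaving value 94
7. e7 w(80), leaving value 80

linearizable — witness: e2, e1, e4, e3, e5, e6, e7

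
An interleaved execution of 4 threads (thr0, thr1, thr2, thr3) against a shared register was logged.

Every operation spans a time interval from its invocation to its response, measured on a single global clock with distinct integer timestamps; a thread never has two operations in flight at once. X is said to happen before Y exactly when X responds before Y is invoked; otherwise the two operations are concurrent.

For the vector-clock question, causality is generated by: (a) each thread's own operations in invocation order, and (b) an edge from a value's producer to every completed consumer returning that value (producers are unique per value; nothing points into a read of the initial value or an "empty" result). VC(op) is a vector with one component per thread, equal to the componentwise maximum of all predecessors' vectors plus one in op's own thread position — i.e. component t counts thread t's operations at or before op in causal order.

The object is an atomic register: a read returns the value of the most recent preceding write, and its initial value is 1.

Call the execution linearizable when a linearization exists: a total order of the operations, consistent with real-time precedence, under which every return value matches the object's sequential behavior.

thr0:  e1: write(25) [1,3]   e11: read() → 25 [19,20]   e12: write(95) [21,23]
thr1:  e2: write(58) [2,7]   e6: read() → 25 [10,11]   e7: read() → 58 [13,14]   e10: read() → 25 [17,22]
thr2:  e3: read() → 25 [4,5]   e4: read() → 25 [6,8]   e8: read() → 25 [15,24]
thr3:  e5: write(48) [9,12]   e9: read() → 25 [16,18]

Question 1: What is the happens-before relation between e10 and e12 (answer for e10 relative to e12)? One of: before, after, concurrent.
Answer: concurrent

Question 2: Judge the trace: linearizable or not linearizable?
not linearizable

the violation lands at event 14, e7's response at time 14: events 1..13 linearize, events 1..14 do not
7 completed operations, 8 real-time-consistent orders — every register replay fails
for example e1, e2, e3, e4, e5, e6, e7 fails at step 3: e3 read() → 25 is not legal there
for example e1, e2, e3, e4, e6, e5, e7 fails at step 3: e3 read() → 25 is not legal there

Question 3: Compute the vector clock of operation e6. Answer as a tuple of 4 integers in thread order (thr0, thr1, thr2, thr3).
Answer: (1, 2, 0, 0)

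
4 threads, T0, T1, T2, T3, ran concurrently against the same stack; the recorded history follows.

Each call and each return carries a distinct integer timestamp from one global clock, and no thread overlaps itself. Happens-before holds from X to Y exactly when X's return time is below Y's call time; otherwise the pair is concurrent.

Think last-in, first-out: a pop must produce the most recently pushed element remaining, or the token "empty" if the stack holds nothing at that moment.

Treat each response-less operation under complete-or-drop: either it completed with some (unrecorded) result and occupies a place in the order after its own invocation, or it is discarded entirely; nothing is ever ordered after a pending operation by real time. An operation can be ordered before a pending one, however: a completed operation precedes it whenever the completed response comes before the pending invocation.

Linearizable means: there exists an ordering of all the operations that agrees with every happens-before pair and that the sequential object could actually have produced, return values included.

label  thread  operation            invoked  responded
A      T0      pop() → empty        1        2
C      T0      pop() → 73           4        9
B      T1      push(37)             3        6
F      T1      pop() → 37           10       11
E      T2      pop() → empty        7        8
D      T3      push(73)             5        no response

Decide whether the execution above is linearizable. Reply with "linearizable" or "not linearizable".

events 1..8 are fine; event 9 — the response of C at time 9 — makes the prefix non-linearizable
4 completed operations, 3 real-time-consistent orders — every stack replay fails
no completion choice of the 1 pending operation (D) rescues it — every subset was tried
for example A, B, C, E (pending dropped) fails at step 3: C pop() → 73 is not legal there
for example A, B, E, C (pending dropped) fails at step 3: E pop() → empty is not legal there

not linearizable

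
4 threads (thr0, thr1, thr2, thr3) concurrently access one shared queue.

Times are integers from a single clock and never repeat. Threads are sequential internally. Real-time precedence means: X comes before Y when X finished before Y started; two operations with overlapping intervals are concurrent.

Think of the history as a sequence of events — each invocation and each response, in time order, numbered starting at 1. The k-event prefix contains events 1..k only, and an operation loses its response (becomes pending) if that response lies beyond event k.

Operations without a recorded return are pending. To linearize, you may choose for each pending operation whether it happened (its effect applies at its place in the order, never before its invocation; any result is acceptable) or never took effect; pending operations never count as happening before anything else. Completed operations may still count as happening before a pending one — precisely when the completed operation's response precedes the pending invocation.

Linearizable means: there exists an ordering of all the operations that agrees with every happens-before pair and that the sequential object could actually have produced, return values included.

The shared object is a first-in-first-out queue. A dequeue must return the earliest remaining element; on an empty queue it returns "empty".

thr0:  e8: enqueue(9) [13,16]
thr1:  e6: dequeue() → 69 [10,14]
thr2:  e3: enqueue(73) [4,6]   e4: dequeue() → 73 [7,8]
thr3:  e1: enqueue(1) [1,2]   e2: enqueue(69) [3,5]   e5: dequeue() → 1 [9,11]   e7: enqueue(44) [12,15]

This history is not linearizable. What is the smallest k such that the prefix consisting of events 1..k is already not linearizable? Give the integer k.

8

one valid order for events 1..7 is e1, e2, e3:
1. e1 enqueue(1), leaving queue <1>
2. e2 enqueue(69), leaving queue <1,69>
3. e3 enqueue(73), leaving queue <1,69,73>
at event 8 (e4's time-8 response) nothing linearizes any more
sample order e1, e2, e3, e4 stalls at step 4 — e4 dequeue() → 73 has no legal effect
sample order e1, e3, e2, e4 stalls at step 4 — e4 dequeue() → 73 has no legal effect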